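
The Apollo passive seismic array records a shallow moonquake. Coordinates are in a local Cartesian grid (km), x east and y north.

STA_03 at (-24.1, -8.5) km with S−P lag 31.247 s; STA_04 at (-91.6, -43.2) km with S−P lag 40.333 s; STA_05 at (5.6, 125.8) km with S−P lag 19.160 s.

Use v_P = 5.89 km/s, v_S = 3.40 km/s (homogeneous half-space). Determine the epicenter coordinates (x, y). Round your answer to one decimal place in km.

Distance from S−P lag: d = Δt · v_P v_S / (v_P − v_S) = Δt · (5.89·3.40)/(5.89−3.40) ≈ 8.0426·Δt.
So d_STA_03 = 251.31, d_STA_04 = 324.38, d_STA_05 = 154.10 km.
Circle about each station: (x + 24.1)² + (y + 8.5)² = 251.31²; (x + 91.6)² + (y + 43.2)² = 324.38²; (x − 5.6)² + (y − 125.8)² = 154.10².
Subtracting pairs of circle equations eliminates x²+y² and gives linear equations (the radical axes):
-135.0 x − 69.4 y = -32461.93
59.4 x + 268.6 y = 54613.85
Solving the 2×2 system: x ≈ 153.4, y ≈ 169.4 km.
Check against STA_03 (with the unrounded x, y): √((x + 24.1)²+(y + 8.5)²) = 251.29 ≈ 251.31 km. ✓

(153.4, 169.4)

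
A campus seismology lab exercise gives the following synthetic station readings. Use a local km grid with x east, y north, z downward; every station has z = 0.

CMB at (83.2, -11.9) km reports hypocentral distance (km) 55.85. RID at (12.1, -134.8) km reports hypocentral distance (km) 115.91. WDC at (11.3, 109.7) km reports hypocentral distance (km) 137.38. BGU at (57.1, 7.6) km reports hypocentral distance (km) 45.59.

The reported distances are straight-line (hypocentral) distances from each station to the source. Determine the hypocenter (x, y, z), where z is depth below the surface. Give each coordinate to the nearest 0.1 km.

(34.2, -23.6, 24.1)

Each station gives a sphere (x−x_i)² + (y−y_i)² + z² = d_i² (stations at z=0).
Subtracting the CMB sphere from RID and WDC: z² cancels, leaving linear equations in x and y:
-142.2 x − 245.8 y = 937.69
-143.8 x + 243.2 y = -10656.11
Solving: x ≈ 34.195, y ≈ -23.597 km (keep extra digits for the depth step; rounded: 34.2, -23.6).
Then from the CMB sphere: z² = 55.85² − (x − 83.2)² − (y + 11.9)² with x = 34.195, y = -23.597, so z ≈ 24.102 ≈ 24.1 km.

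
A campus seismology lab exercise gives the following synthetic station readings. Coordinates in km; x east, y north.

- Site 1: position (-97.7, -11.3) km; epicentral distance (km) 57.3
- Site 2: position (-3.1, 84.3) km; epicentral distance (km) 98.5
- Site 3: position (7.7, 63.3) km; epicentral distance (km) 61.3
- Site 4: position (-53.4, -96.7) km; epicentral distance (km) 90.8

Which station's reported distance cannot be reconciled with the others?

Solve using three stations at a time. Using Site 1, Site 2, Site 4 (subtract circle equations pairwise → linear system) gives (x, y) ≈ (-40.6, -6.8).
Distances from that point to each station vs reported:
  Site 1: calculated 57.3 vs reported 57.3 → residual 0.0 km
  Site 2: calculated 98.5 vs reported 98.5 → residual 0.0 km
  Site 3: calculated 85.1 vs reported 61.3 → residual 23.8 km
  Site 4: calculated 90.8 vs reported 90.8 → residual 0.0 km
Site 1, Site 2, Site 4 are mutually consistent (residuals ≈ 0); Site 3 is off by 23.8 km.

Site 3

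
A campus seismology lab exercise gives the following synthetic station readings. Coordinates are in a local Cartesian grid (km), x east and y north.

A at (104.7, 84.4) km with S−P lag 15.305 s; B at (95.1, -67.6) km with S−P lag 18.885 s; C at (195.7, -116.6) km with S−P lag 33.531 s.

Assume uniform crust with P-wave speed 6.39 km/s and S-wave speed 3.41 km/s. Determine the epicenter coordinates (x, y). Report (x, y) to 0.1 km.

(3.8, 36.0)

Distance from S−P lag: d = Δt · v_P v_S / (v_P − v_S) = Δt · (6.39·3.41)/(6.39−3.41) ≈ 7.3120·Δt.
So d_A = 111.91, d_B = 138.09, d_C = 245.18 km.
Circle about each station: (x − 104.7)² + (y − 84.4)² = 111.91²; (x − 95.1)² + (y + 67.6)² = 138.09²; (x − 195.7)² + (y + 116.6)² = 245.18².
Subtracting pairs of circle equations eliminates x²+y² and gives linear equations (the radical axes):
-19.2 x − 304.0 y = -11016.68
182.0 x − 402.0 y = -13780.78
Solving the 2×2 system: x ≈ 3.8, y ≈ 36.0 km.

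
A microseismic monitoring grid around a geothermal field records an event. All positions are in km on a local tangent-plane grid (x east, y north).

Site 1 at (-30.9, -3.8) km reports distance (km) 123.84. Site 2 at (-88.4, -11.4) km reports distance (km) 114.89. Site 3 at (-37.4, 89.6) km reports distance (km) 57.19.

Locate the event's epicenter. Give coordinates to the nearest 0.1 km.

x ≈ -92.9 km, y ≈ 103.4 km

Circle about each station: (x + 30.9)² + (y + 3.8)² = 123.84²; (x + 88.4)² + (y + 11.4)² = 114.89²; (x + 37.4)² + (y − 89.6)² = 57.19².
Subtracting the Site 1 equation from the Site 2 and Site 3 equations removes the quadratic terms:
-115.0 x − 15.2 y = 9111.90
-13.0 x + 186.8 y = 20523.32
Solving the 2×2 system: x ≈ -92.9, y ≈ 103.4 km.
Check against Site 1 (with the unrounded x, y): √((x + 30.9)²+(y + 3.8)²) = 123.84 ≈ 123.84 km. ✓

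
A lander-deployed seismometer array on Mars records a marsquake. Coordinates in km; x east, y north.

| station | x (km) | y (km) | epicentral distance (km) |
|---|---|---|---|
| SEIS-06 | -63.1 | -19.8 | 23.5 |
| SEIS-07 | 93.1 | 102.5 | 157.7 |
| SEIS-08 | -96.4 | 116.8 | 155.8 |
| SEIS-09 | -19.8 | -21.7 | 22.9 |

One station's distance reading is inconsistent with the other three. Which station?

Solve using three stations at a time. Using SEIS-06, SEIS-08, SEIS-09 (subtract circle equations pairwise → linear system) gives (x, y) ≈ (-41.5, -29.0).
Distances from that point to each station vs reported:
  SEIS-06: calculated 23.5 vs reported 23.5 → residual 0.0 km
  SEIS-07: calculated 188.2 vs reported 157.7 → residual 30.5 km
  SEIS-08: calculated 155.8 vs reported 155.8 → residual 0.0 km
  SEIS-09: calculated 22.9 vs reported 22.9 → residual 0.0 km
SEIS-06, SEIS-08, SEIS-09 are mutually consistent (residuals ≈ 0); SEIS-07 is off by 30.5 km.

SEIS-07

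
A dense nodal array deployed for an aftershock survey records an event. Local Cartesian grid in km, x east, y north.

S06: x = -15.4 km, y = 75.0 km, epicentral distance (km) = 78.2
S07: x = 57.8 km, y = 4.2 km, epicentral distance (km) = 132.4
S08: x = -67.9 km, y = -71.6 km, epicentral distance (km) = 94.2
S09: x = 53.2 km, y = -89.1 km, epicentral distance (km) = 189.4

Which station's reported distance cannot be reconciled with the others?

S09

Solve using three stations at a time. Using S06, S07, S08 (subtract circle equations pairwise → linear system) gives (x, y) ≈ (-73.3, 22.5).
Distances from that point to each station vs reported:
  S06: calculated 78.2 vs reported 78.2 → residual 0.0 km
  S07: calculated 132.4 vs reported 132.4 → residual 0.0 km
  S08: calculated 94.2 vs reported 94.2 → residual 0.0 km
  S09: calculated 168.7 vs reported 189.4 → residual 20.7 km
S06, S07, S08 are mutually consistent (residuals ≈ 0); S09 is off by 20.7 km.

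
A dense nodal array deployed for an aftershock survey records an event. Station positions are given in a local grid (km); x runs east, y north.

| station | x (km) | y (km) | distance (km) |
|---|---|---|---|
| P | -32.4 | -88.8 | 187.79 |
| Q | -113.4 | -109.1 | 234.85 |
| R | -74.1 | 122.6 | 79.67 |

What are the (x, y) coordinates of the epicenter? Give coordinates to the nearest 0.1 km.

(1.0, 96.0)

Circle about each station: (x + 32.4)² + (y + 88.8)² = 187.79²; (x + 113.4)² + (y + 109.1)² = 234.85²; (x + 74.1)² + (y − 122.6)² = 79.67².
Subtracting pairs of circle equations eliminates x²+y² and gives linear equations (the radical axes):
-162.0 x − 40.6 y = -4062.27
-83.4 x + 422.8 y = 40504.15
Solving the 2×2 system: x ≈ 1.0, y ≈ 96.0 km.
Check against P (with the unrounded x, y): √((x + 32.4)²+(y + 88.8)²) = 187.80 ≈ 187.79 km. ✓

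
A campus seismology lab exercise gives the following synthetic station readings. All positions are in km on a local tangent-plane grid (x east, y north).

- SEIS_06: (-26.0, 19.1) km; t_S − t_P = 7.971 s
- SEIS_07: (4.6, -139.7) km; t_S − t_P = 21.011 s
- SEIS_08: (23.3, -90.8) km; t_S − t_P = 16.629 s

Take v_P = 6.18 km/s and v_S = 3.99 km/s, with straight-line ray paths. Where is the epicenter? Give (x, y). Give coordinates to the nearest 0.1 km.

19.6 km east, 96.4 km north

Distance from S−P lag: d = Δt · v_P v_S / (v_P − v_S) = Δt · (6.18·3.99)/(6.18−3.99) ≈ 11.2595·Δt.
So d_SEIS_06 = 89.75, d_SEIS_07 = 236.57, d_SEIS_08 = 187.23 km.
Circle about each station: (x + 26.0)² + (y − 19.1)² = 89.75²; (x − 4.6)² + (y + 139.7)² = 236.57²; (x − 23.3)² + (y + 90.8)² = 187.23².
Subtracting the SEIS_06 equation from the SEIS_07 and SEIS_08 equations removes the quadratic terms:
61.2 x − 317.6 y = -29413.86
98.6 x − 219.8 y = -19253.29
Solving the 2×2 system: x ≈ 19.6, y ≈ 96.4 km.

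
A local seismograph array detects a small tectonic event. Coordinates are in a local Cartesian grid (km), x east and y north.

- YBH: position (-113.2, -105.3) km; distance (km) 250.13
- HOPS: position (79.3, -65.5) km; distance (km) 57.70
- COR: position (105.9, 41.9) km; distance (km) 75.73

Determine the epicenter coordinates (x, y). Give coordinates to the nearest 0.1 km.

Circle about each station: (x + 113.2)² + (y + 105.3)² = 250.13²; (x − 79.3)² + (y + 65.5)² = 57.70²; (x − 105.9)² + (y − 41.9)² = 75.73².
Subtracting pairs of circle equations eliminates x²+y² and gives linear equations (the radical axes):
385.0 x + 79.6 y = 45912.14
438.2 x + 294.4 y = 45898.07
Solving the 2×2 system: x ≈ 125.7, y ≈ -31.2 km.

(125.7, -31.2)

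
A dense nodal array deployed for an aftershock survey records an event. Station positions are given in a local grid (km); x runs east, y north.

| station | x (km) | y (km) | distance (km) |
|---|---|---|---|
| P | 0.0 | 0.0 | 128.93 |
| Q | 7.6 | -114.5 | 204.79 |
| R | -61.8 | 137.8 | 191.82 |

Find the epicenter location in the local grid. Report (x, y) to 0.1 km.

Circle about each station: x² + y² = 128.93²; (x − 7.6)² + (y + 114.5)² = 204.79²; (x + 61.8)² + (y − 137.8)² = 191.82².
Subtracting the P equation from the Q and R equations removes the quadratic terms:
15.2 x − 229.0 y = -12147.99
-123.6 x + 275.6 y = 2636.11
Solving the 2×2 system: x ≈ 113.8, y ≈ 60.6 km.

113.8 km east, 60.6 km north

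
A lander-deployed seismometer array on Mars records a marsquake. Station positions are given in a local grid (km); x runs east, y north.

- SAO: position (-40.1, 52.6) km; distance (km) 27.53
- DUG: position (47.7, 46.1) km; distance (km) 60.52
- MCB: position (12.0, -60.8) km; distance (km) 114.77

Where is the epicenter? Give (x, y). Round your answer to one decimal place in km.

(-12.6, 51.3)

Circle about each station: (x + 40.1)² + (y − 52.6)² = 27.53²; (x − 47.7)² + (y − 46.1)² = 60.52²; (x − 12.0)² + (y + 60.8)² = 114.77².
Subtracting the SAO equation from the DUG and MCB equations removes the quadratic terms:
175.6 x − 13.0 y = -2879.04
104.2 x − 226.8 y = -12948.38
Solving the 2×2 system: x ≈ -12.6, y ≈ 51.3 km.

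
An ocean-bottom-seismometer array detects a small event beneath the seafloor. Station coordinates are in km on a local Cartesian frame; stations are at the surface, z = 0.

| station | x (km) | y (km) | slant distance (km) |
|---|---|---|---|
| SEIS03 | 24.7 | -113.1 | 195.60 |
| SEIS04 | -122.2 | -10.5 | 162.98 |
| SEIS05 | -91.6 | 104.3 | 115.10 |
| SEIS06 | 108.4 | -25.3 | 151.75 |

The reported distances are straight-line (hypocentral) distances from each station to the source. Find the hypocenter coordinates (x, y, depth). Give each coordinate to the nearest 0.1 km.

(6.7, 74.6, 52.0)

Each station gives a sphere (x−x_i)² + (y−y_i)² + z² = d_i² (stations at z=0).
Subtracting the SEIS03 sphere from SEIS04 and SEIS05: z² cancels, leaving linear equations in x and y:
-293.8 x + 205.2 y = 13338.27
-232.6 x + 434.8 y = 30878.70
Solving: x ≈ 6.709, y ≈ 74.607 km (keep extra digits for the depth step; rounded: 6.7, 74.6).
Then from the SEIS03 sphere: z² = 195.60² − (x − 24.7)² − (y + 113.1)² with x = 6.709, y = 74.607, so z ≈ 51.979 ≈ 52.0 km.
Check against SEIS06 (with the unrounded solution): distance 151.74 ≈ 151.75 km. ✓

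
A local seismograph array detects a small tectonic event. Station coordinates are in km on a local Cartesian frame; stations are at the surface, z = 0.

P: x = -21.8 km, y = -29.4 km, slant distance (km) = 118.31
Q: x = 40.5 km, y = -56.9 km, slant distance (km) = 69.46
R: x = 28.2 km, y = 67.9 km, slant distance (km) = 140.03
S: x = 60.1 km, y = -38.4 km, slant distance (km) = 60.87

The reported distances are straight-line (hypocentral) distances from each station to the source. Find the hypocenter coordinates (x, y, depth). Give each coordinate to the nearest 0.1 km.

Each station gives a sphere (x−x_i)² + (y−y_i)² + z² = d_i² (stations at z=0).
Subtracting the P sphere from Q and R: z² cancels, leaving linear equations in x and y:
124.6 x − 55.0 y = 12710.82
100.0 x + 194.6 y = -1545.09
Solving: x ≈ 80.295, y ≈ -49.201 km (keep extra digits for the depth step; rounded: 80.3, -49.2).
Then from the P sphere: z² = 118.31² − (x + 21.8)² − (y + 29.4)² with x = 80.295, y = -49.201, so z ≈ 56.407 ≈ 56.4 km.

(80.3, -49.2, 56.4)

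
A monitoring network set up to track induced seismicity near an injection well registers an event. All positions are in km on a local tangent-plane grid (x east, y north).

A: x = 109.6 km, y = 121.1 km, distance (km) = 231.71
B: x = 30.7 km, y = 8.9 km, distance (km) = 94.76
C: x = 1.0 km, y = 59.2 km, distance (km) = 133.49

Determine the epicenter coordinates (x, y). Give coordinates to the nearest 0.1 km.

x ≈ -16.8 km, y ≈ -73.1 km

Circle about each station: (x − 109.6)² + (y − 121.1)² = 231.71²; (x − 30.7)² + (y − 8.9)² = 94.76²; (x − 1.0)² + (y − 59.2)² = 133.49².
Subtracting the A equation from the B and C equations removes the quadratic terms:
-157.8 x − 224.4 y = 19054.40
-217.2 x − 123.8 y = 12698.21
Solving the 2×2 system: x ≈ -16.8, y ≈ -73.1 km.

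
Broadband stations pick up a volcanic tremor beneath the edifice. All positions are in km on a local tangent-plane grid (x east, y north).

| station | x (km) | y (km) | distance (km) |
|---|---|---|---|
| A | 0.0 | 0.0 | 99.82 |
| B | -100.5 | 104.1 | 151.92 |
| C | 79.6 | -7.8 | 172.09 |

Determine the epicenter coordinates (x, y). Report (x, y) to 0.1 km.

Circle about each station: x² + y² = 99.82²; (x + 100.5)² + (y − 104.1)² = 151.92²; (x − 79.6)² + (y + 7.8)² = 172.09².
Subtracting the A equation from the B and C equations removes the quadratic terms:
-201.0 x + 208.2 y = 7821.41
159.2 x − 15.6 y = -13253.94
Solving the 2×2 system: x ≈ -87.9, y ≈ -47.3 km.

(-87.9, -47.3)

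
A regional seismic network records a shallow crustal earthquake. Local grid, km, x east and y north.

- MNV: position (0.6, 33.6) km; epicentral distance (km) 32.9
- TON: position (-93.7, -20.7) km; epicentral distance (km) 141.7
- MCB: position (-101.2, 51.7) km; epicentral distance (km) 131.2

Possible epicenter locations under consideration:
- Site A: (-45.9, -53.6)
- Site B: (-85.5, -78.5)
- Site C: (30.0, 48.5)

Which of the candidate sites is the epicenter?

For each candidate, compare |candidate − station| to the reported distance:
Site A: residuals MNV 65.9, TON 83.7, MCB 12.3 → max 83.7 km
Site B: residuals MNV 108.4, TON 83.3, MCB 0.1 → max 108.4 km
Site C: residuals MNV 0.1, TON 0.0, MCB 0.0 → max 0.1 km
Only Site C has all residuals ≈ 0.

Site C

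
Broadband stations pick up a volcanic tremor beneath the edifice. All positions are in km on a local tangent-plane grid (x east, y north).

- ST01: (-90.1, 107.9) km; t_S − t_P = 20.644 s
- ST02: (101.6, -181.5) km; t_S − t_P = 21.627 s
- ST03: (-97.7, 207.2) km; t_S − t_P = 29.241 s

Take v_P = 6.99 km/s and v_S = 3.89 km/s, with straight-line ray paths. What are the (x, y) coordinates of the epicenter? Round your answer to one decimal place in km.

Distance from S−P lag: d = Δt · v_P v_S / (v_P − v_S) = Δt · (6.99·3.89)/(6.99−3.89) ≈ 8.7713·Δt.
So d_ST01 = 181.08, d_ST02 = 189.70, d_ST03 = 256.48 km.
Circle about each station: (x + 90.1)² + (y − 107.9)² = 181.08²; (x − 101.6)² + (y + 181.5)² = 189.70²; (x + 97.7)² + (y − 207.2)² = 256.48².
Subtracting the ST01 equation from the ST02 and ST03 equations removes the quadratic terms:
383.4 x − 578.8 y = 20308.27
-15.2 x + 198.6 y = -275.31
Solving the 2×2 system: x ≈ 57.5, y ≈ 3.0 km.
Check against ST01 (with the unrounded x, y): √((x + 90.1)²+(y − 107.9)²) = 181.09 ≈ 181.08 km. ✓

57.5 km east, 3.0 km north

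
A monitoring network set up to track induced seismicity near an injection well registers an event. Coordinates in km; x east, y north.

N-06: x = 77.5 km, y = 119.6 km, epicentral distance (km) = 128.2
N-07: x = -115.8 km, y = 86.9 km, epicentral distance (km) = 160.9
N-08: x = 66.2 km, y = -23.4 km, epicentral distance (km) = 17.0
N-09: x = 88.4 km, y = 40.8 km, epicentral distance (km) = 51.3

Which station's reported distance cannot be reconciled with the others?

N-07

Solve using three stations at a time. Using N-06, N-08, N-09 (subtract circle equations pairwise → linear system) gives (x, y) ≈ (74.5, -8.6).
Distances from that point to each station vs reported:
  N-06: calculated 128.2 vs reported 128.2 → residual 0.0 km
  N-07: calculated 212.9 vs reported 160.9 → residual 52.0 km
  N-08: calculated 17.0 vs reported 17.0 → residual 0.0 km
  N-09: calculated 51.3 vs reported 51.3 → residual 0.0 km
N-06, N-08, N-09 are mutually consistent (residuals ≈ 0); N-07 is off by 52.0 km.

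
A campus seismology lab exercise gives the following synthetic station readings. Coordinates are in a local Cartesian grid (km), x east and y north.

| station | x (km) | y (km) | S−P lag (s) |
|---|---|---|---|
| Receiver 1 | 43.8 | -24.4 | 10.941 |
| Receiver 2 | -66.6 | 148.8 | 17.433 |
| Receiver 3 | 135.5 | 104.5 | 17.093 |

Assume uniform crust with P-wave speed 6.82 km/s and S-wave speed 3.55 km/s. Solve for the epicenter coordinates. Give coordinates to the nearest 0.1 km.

Distance from S−P lag: d = Δt · v_P v_S / (v_P − v_S) = Δt · (6.82·3.55)/(6.82−3.55) ≈ 7.4040·Δt.
So d_Receiver 1 = 81.01, d_Receiver 2 = 129.07, d_Receiver 3 = 126.56 km.
Circle about each station: (x − 43.8)² + (y + 24.4)² = 81.01²; (x + 66.6)² + (y − 148.8)² = 129.07²; (x − 135.5)² + (y − 104.5)² = 126.56².
Subtracting the Receiver 1 equation from the Receiver 2 and Receiver 3 equations removes the quadratic terms:
-220.8 x + 346.4 y = 13966.76
183.4 x + 257.8 y = 17311.89
Solving the 2×2 system: x ≈ 19.9, y ≈ 53.0 km.

19.9 km east, 53.0 km north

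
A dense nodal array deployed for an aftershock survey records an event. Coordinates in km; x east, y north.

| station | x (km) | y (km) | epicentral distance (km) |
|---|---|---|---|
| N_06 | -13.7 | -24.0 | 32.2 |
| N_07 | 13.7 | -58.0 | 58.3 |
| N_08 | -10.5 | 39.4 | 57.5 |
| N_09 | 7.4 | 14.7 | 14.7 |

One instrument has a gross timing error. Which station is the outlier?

N_08

Solve using three stations at a time. Using N_06, N_07, N_09 (subtract circle equations pairwise → linear system) gives (x, y) ≈ (7.8, -0.0).
Distances from that point to each station vs reported:
  N_06: calculated 32.2 vs reported 32.2 → residual 0.0 km
  N_07: calculated 58.3 vs reported 58.3 → residual 0.0 km
  N_08: calculated 43.4 vs reported 57.5 → residual 14.1 km
  N_09: calculated 14.7 vs reported 14.7 → residual 0.0 km
N_06, N_07, N_09 are mutually consistent (residuals ≈ 0); N_08 is off by 14.1 km.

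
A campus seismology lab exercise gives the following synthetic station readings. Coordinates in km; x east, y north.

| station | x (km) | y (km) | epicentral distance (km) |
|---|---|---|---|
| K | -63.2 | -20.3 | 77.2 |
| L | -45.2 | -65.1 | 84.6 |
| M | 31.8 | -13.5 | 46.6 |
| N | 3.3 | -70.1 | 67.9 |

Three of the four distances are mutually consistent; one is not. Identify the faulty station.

M

Solve using three stations at a time. Using K, L, N (subtract circle equations pairwise → linear system) gives (x, y) ≈ (12.0, -2.7).
Distances from that point to each station vs reported:
  K: calculated 77.2 vs reported 77.2 → residual 0.0 km
  L: calculated 84.6 vs reported 84.6 → residual 0.0 km
  M: calculated 22.5 vs reported 46.6 → residual 24.1 km
  N: calculated 67.9 vs reported 67.9 → residual 0.0 km
K, L, N are mutually consistent (residuals ≈ 0); M is off by 24.1 km.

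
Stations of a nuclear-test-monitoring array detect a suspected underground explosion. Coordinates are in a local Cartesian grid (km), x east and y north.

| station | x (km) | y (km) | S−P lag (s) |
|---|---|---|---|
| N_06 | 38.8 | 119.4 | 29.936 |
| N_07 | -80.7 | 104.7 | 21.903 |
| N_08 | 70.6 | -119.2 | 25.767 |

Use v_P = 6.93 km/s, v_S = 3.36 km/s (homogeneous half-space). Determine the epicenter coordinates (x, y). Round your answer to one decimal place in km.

Distance from S−P lag: d = Δt · v_P v_S / (v_P − v_S) = Δt · (6.93·3.36)/(6.93−3.36) ≈ 6.5224·Δt.
So d_N_06 = 195.25, d_N_07 = 142.86, d_N_08 = 168.06 km.
Circle about each station: (x − 38.8)² + (y − 119.4)² = 195.25²; (x + 80.7)² + (y − 104.7)² = 142.86²; (x − 70.6)² + (y + 119.2)² = 168.06².
Subtracting the N_06 equation from the N_07 and N_08 equations removes the quadratic terms:
-239.0 x − 29.4 y = 19426.36
63.6 x − 477.2 y = 13309.60
Solving the 2×2 system: x ≈ -76.6, y ≈ -38.1 km.
Check against N_06 (with the unrounded x, y): √((x − 38.8)²+(y − 119.4)²) = 195.25 ≈ 195.25 km. ✓

(-76.6, -38.1)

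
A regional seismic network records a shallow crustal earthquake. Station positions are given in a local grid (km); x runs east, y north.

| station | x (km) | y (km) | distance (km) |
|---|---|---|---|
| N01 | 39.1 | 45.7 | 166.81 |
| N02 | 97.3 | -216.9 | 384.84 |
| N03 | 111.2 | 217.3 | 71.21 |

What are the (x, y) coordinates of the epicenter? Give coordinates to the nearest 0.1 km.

Circle about each station: (x − 39.1)² + (y − 45.7)² = 166.81²; (x − 97.3)² + (y + 216.9)² = 384.84²; (x − 111.2)² + (y − 217.3)² = 71.21².
Subtracting the N01 equation from the N02 and N03 equations removes the quadratic terms:
116.4 x − 525.2 y = -67380.65
144.2 x + 343.2 y = 78722.14
Solving the 2×2 system: x ≈ 157.5, y ≈ 163.2 km.

x ≈ 157.5 km, y ≈ 163.2 km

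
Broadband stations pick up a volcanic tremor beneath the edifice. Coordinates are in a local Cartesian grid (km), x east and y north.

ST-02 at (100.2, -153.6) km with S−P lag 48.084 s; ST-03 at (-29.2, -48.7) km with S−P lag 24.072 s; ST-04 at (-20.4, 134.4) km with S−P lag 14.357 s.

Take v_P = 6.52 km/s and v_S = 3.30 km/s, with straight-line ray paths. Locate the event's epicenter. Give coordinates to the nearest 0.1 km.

Distance from S−P lag: d = Δt · v_P v_S / (v_P − v_S) = Δt · (6.52·3.30)/(6.52−3.30) ≈ 6.6820·Δt.
So d_ST-02 = 321.30, d_ST-03 = 160.85, d_ST-04 = 95.93 km.
Circle about each station: (x − 100.2)² + (y + 153.6)² = 321.30²; (x + 29.2)² + (y + 48.7)² = 160.85²; (x + 20.4)² + (y − 134.4)² = 95.93².
Subtracting the ST-02 equation from the ST-03 and ST-04 equations removes the quadratic terms:
-258.8 x + 209.8 y = 46952.30
-241.2 x + 576.0 y = 78877.65
Solving the 2×2 system: x ≈ -106.6, y ≈ 92.3 km.

x ≈ -106.6 km, y ≈ 92.3 km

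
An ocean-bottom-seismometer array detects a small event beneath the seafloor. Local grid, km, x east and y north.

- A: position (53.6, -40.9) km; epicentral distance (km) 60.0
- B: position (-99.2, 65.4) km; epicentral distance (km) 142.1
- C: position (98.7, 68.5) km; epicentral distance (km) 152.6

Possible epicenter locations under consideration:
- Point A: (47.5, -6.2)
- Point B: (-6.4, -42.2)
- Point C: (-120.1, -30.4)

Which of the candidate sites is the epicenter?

Point B

For each candidate, compare |candidate − station| to the reported distance:
Point A: residuals A 24.8, B 21.1, C 62.0 → max 62.0 km
Point B: residuals A 0.0, B 0.0, C 0.0 → max 0.0 km
Point C: residuals A 114.0, B 44.0, C 87.5 → max 114.0 km
Only Point B has all residuals ≈ 0.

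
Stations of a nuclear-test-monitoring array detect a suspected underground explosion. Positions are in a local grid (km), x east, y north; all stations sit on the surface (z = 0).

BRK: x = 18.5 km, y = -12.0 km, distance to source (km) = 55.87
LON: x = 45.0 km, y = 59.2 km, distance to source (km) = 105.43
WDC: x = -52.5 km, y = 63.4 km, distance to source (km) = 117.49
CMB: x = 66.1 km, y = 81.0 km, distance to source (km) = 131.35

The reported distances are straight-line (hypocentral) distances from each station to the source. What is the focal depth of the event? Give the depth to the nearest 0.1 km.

depth ≈ 53.4 km

Each station gives a sphere (x−x_i)² + (y−y_i)² + z² = d_i² (stations at z=0).
Subtracting the BRK sphere from LON and WDC: z² cancels, leaving linear equations in x and y:
53.0 x + 142.4 y = -2950.64
-142.0 x + 150.8 y = -4392.88
Solving: x ≈ 6.401, y ≈ -23.103 km (keep extra digits for the depth step; rounded: 6.4, -23.1).
Then from the BRK sphere: z² = 55.87² − (x − 18.5)² − (y + 12.0)² with x = 6.401, y = -23.103, so z ≈ 53.402 ≈ 53.4 km.
Check against CMB (with the unrounded solution): distance 131.35 ≈ 131.35 km. ✓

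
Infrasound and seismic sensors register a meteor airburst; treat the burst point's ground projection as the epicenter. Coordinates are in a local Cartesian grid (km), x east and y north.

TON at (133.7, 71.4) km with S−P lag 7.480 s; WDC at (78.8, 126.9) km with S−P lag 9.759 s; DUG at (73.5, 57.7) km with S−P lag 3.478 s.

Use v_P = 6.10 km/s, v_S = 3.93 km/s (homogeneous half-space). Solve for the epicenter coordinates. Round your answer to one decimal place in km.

Distance from S−P lag: d = Δt · v_P v_S / (v_P − v_S) = Δt · (6.10·3.93)/(6.10−3.93) ≈ 11.0475·Δt.
So d_TON = 82.64, d_WDC = 107.81, d_DUG = 38.42 km.
Circle about each station: (x − 133.7)² + (y − 71.4)² = 82.64²; (x − 78.8)² + (y − 126.9)² = 107.81²; (x − 73.5)² + (y − 57.7)² = 38.42².
Subtracting pairs of circle equations eliminates x²+y² and gives linear equations (the radical axes):
-109.8 x + 111.0 y = -5454.23
-120.4 x − 27.4 y = -8888.84
Solving the 2×2 system: x ≈ 69.4, y ≈ 19.5 km.
Check against TON (with the unrounded x, y): √((x − 133.7)²+(y − 71.4)²) = 82.64 ≈ 82.64 km. ✓

(69.4, 19.5)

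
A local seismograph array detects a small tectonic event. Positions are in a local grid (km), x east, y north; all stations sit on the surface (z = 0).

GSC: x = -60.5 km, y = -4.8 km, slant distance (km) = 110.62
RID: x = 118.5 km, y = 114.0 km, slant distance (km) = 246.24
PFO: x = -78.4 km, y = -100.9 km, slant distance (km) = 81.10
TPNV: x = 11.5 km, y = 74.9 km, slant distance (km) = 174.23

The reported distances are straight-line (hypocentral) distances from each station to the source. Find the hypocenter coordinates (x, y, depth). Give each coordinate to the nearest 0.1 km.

(-7.7, -93.8, 39.1)

Each station gives a sphere (x−x_i)² + (y−y_i)² + z² = d_i² (stations at z=0).
Subtracting the GSC sphere from RID and PFO: z² cancels, leaving linear equations in x and y:
358.0 x + 237.6 y = -25042.39
-35.8 x − 192.2 y = 18303.65
Solving: x ≈ -7.698, y ≈ -93.798 km (keep extra digits for the depth step; rounded: -7.7, -93.8).
Then from the GSC sphere: z² = 110.62² − (x + 60.5)² − (y + 4.8)² with x = -7.698, y = -93.798, so z ≈ 39.091 ≈ 39.1 km.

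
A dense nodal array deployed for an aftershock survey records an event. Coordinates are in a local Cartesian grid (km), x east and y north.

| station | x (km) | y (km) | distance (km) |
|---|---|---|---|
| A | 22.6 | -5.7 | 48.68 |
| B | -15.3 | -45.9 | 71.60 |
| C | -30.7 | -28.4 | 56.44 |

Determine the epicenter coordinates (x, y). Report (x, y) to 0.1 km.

Circle about each station: (x − 22.6)² + (y + 5.7)² = 48.68²; (x + 15.3)² + (y + 45.9)² = 71.60²; (x + 30.7)² + (y + 28.4)² = 56.44².
Subtracting the A equation from the B and C equations removes the quadratic terms:
-75.8 x − 80.4 y = -959.17
-106.6 x − 45.4 y = 390.07
Solving the 2×2 system: x ≈ -14.6, y ≈ 25.7 km.

(-14.6, 25.7)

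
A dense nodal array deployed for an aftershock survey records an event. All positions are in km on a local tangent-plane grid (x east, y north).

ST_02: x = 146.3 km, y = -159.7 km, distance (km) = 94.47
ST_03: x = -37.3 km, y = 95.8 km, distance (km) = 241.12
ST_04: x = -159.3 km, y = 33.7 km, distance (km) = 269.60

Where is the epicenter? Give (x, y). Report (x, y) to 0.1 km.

Circle about each station: (x − 146.3)² + (y + 159.7)² = 94.47²; (x + 37.3)² + (y − 95.8)² = 241.12²; (x + 159.3)² + (y − 33.7)² = 269.60².
Subtracting pairs of circle equations eliminates x²+y² and gives linear equations (the radical axes):
-367.2 x + 511.0 y = -85553.12
-611.2 x + 386.8 y = -84155.18
Solving the 2×2 system: x ≈ 58.2, y ≈ -125.6 km.

(58.2, -125.6)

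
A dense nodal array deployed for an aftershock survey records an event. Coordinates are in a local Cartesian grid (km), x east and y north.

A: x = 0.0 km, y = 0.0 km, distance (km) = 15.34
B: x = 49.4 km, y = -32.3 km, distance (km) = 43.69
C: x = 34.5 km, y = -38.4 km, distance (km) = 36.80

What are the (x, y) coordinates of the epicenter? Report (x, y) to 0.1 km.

12.5 km east, -8.9 km north

Circle about each station: x² + y² = 15.34²; (x − 49.4)² + (y + 32.3)² = 43.69²; (x − 34.5)² + (y + 38.4)² = 36.80².
Subtracting pairs of circle equations eliminates x²+y² and gives linear equations (the radical axes):
98.8 x − 64.6 y = 1810.15
69.0 x − 76.8 y = 1545.89
Solving the 2×2 system: x ≈ 12.5, y ≈ -8.9 km.
Check against A (with the unrounded x, y): √(x²+y²) = 15.35 ≈ 15.34 km. ✓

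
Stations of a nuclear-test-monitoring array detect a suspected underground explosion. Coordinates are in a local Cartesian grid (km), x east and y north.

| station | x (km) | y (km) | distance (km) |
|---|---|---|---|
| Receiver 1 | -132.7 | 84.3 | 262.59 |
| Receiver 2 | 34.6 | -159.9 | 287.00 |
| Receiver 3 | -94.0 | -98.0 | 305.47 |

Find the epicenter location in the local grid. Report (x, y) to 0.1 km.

128.5 km east, 111.3 km north

Circle about each station: (x + 132.7)² + (y − 84.3)² = 262.59²; (x − 34.6)² + (y + 159.9)² = 287.00²; (x + 94.0)² + (y + 98.0)² = 305.47².
Subtracting pairs of circle equations eliminates x²+y² and gives linear equations (the radical axes):
334.6 x − 488.4 y = -11366.10
77.4 x − 364.6 y = -30634.19
Solving the 2×2 system: x ≈ 128.5, y ≈ 111.3 km.
Check against Receiver 1 (with the unrounded x, y): √((x + 132.7)²+(y − 84.3)²) = 262.58 ≈ 262.59 km. ✓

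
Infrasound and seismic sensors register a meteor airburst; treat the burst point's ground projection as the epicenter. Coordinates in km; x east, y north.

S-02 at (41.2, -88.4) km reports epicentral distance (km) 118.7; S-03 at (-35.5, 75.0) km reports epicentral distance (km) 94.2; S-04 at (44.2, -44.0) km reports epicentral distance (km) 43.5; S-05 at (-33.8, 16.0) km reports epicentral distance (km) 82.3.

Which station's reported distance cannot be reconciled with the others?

Solve using three stations at a time. Using S-02, S-03, S-05 (subtract circle equations pairwise → linear system) gives (x, y) ≈ (47.2, 30.1).
Distances from that point to each station vs reported:
  S-02: calculated 118.6 vs reported 118.7 → residual 0.1 km
  S-03: calculated 94.1 vs reported 94.2 → residual 0.1 km
  S-04: calculated 74.1 vs reported 43.5 → residual 30.6 km
  S-05: calculated 82.2 vs reported 82.3 → residual 0.1 km
S-02, S-03, S-05 are mutually consistent (residuals ≈ 0); S-04 is off by 30.6 km.

S-04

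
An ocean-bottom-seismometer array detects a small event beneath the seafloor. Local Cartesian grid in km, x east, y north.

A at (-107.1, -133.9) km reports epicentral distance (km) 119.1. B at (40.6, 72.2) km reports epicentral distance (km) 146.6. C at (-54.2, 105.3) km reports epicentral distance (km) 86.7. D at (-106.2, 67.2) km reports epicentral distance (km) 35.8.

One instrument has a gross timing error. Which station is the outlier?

Solve using three stations at a time. Using B, C, D (subtract circle equations pairwise → linear system) gives (x, y) ≈ (-100.3, 31.9).
Distances from that point to each station vs reported:
  A: calculated 166.0 vs reported 119.1 → residual 46.9 km
  B: calculated 146.6 vs reported 146.6 → residual 0.0 km
  C: calculated 86.7 vs reported 86.7 → residual 0.0 km
  D: calculated 35.8 vs reported 35.8 → residual 0.0 km
B, C, D are mutually consistent (residuals ≈ 0); A is off by 46.9 km.

A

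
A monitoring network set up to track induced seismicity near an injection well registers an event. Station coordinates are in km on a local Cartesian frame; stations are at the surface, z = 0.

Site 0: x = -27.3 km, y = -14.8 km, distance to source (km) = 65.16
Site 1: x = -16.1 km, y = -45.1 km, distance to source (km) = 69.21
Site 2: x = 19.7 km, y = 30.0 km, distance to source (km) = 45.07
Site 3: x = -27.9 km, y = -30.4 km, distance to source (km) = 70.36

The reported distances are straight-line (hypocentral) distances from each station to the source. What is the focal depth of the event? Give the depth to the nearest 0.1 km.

Each station gives a sphere (x−x_i)² + (y−y_i)² + z² = d_i² (stations at z=0).
Subtracting the Site 0 sphere from Site 1 and Site 2: z² cancels, leaving linear equations in x and y:
22.4 x − 60.6 y = 784.69
94.0 x + 89.6 y = 2538.28
Solving: x ≈ 29.095, y ≈ -2.194 km (keep extra digits for the depth step; rounded: 29.1, -2.2).
Then from the Site 0 sphere: z² = 65.16² − (x + 27.3)² − (y + 14.8)² with x = 29.095, y = -2.194, so z ≈ 30.108 ≈ 30.1 km.

30.1 km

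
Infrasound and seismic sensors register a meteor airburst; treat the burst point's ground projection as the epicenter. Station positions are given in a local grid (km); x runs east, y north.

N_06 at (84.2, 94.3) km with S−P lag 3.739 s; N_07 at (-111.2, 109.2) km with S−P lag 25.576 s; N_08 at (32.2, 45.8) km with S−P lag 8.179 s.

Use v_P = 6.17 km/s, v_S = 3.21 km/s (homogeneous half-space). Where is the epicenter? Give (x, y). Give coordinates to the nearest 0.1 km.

Distance from S−P lag: d = Δt · v_P v_S / (v_P − v_S) = Δt · (6.17·3.21)/(6.17−3.21) ≈ 6.6911·Δt.
So d_N_06 = 25.02, d_N_07 = 171.13, d_N_08 = 54.73 km.
Circle about each station: (x − 84.2)² + (y − 94.3)² = 25.02²; (x + 111.2)² + (y − 109.2)² = 171.13²; (x − 32.2)² + (y − 45.8)² = 54.73².
Subtracting pairs of circle equations eliminates x²+y² and gives linear equations (the radical axes):
-390.8 x + 29.8 y = -20351.53
-104.0 x − 97.0 y = -15217.02
Solving the 2×2 system: x ≈ 59.2, y ≈ 93.4 km.

59.2 km east, 93.4 km north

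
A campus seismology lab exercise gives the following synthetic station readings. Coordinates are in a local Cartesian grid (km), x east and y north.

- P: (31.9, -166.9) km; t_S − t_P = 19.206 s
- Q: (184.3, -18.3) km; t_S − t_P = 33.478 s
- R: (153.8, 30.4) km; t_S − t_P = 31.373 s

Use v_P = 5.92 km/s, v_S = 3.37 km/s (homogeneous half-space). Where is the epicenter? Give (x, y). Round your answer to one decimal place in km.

-74.2 km east, -60.5 km north

Distance from S−P lag: d = Δt · v_P v_S / (v_P − v_S) = Δt · (5.92·3.37)/(5.92−3.37) ≈ 7.8237·Δt.
So d_P = 150.26, d_Q = 261.92, d_R = 245.45 km.
Circle about each station: (x − 31.9)² + (y + 166.9)² = 150.26²; (x − 184.3)² + (y + 18.3)² = 261.92²; (x − 153.8)² + (y − 30.4)² = 245.45².
Subtracting pairs of circle equations eliminates x²+y² and gives linear equations (the radical axes):
304.8 x + 297.2 y = -40595.86
243.8 x + 394.6 y = -41962.25
Solving the 2×2 system: x ≈ -74.2, y ≈ -60.5 km.
Check against P (with the unrounded x, y): √((x − 31.9)²+(y + 166.9)²) = 150.26 ≈ 150.26 km. ✓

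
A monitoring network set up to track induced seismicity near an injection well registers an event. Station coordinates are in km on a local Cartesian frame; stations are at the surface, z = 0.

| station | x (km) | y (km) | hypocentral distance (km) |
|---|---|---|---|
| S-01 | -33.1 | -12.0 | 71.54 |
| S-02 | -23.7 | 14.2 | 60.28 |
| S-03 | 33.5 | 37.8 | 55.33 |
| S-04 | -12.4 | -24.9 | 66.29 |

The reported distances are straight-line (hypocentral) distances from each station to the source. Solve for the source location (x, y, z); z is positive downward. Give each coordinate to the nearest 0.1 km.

(14.9, 13.9, 46.3)

Each station gives a sphere (x−x_i)² + (y−y_i)² + z² = d_i² (stations at z=0).
Subtracting the S-01 sphere from S-02 and S-03: z² cancels, leaving linear equations in x and y:
18.8 x + 52.4 y = 1008.01
133.2 x + 99.6 y = 3368.04
Solving: x ≈ 14.898, y ≈ 13.892 km (keep extra digits for the depth step; rounded: 14.9, 13.9).
Then from the S-01 sphere: z² = 71.54² − (x + 33.1)² − (y + 12.0)² with x = 14.898, y = 13.892, so z ≈ 46.301 ≈ 46.3 km.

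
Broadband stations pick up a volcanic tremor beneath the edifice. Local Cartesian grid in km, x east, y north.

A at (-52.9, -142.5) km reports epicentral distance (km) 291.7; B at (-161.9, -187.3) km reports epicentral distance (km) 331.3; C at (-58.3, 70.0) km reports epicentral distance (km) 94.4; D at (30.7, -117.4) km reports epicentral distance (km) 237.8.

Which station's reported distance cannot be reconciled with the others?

D

Solve using three stations at a time. Using A, B, C (subtract circle equations pairwise → linear system) gives (x, y) ≈ (-120.1, 141.4).
Distances from that point to each station vs reported:
  A: calculated 291.7 vs reported 291.7 → residual 0.0 km
  B: calculated 331.3 vs reported 331.3 → residual 0.0 km
  C: calculated 94.4 vs reported 94.4 → residual 0.0 km
  D: calculated 299.5 vs reported 237.8 → residual 61.7 km
A, B, C are mutually consistent (residuals ≈ 0); D is off by 61.7 km.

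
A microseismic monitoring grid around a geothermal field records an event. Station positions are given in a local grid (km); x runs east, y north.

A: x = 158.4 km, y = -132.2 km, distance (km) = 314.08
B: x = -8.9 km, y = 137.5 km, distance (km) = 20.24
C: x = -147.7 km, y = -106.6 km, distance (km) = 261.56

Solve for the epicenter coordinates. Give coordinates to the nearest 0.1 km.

-23.7 km east, 123.7 km north

Circle about each station: (x − 158.4)² + (y + 132.2)² = 314.08²; (x + 8.9)² + (y − 137.5)² = 20.24²; (x + 147.7)² + (y + 106.6)² = 261.56².
Subtracting pairs of circle equations eliminates x²+y² and gives linear equations (the radical axes):
-334.6 x + 539.4 y = 74654.65
-612.2 x + 51.2 y = 20844.06
Solving the 2×2 system: x ≈ -23.7, y ≈ 123.7 km.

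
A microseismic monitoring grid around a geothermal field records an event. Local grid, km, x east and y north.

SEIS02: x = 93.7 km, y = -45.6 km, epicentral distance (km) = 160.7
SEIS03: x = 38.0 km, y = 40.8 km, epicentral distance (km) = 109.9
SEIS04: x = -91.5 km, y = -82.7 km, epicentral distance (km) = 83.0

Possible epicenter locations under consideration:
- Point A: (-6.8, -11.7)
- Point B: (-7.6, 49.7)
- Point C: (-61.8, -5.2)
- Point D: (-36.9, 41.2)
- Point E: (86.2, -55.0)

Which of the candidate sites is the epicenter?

For each candidate, compare |candidate − station| to the reported distance:
Point A: residuals SEIS02 54.6, SEIS03 40.9, SEIS04 27.5 → max 54.6 km
Point B: residuals SEIS02 21.6, SEIS03 63.4, SEIS04 73.7 → max 73.7 km
Point C: residuals SEIS02 0.0, SEIS03 0.0, SEIS04 0.0 → max 0.0 km
Point D: residuals SEIS02 3.9, SEIS03 35.0, SEIS04 52.4 → max 52.4 km
Point E: residuals SEIS02 148.7, SEIS03 2.7, SEIS04 96.8 → max 148.7 km
Only Point C has all residuals ≈ 0.

Point C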